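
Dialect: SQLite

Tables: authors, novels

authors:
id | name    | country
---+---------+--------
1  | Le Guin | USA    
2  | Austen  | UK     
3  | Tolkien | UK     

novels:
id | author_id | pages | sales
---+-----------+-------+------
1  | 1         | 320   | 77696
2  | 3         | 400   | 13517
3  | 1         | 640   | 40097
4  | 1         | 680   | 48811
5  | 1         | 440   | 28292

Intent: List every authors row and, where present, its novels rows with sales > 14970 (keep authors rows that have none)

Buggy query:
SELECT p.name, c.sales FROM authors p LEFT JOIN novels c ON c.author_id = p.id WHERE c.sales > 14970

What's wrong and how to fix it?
Bug: Filtering c.sales in WHERE discards the NULL rows produced by LEFT JOIN, turning it into an inner join

Fix: Move the right-table condition into the ON clause so unmatched parents are kept

Corrected query:
SELECT p.name, c.sales FROM authors p LEFT JOIN novels c ON c.author_id = p.id AND c.sales > 14970

Result:
name    | sales
--------+------
Le Guin | 28292
Le Guin | 40097
Le Guin | 48811
Le Guin | 77696
Austen  | NULL 
Tolkien | NULL 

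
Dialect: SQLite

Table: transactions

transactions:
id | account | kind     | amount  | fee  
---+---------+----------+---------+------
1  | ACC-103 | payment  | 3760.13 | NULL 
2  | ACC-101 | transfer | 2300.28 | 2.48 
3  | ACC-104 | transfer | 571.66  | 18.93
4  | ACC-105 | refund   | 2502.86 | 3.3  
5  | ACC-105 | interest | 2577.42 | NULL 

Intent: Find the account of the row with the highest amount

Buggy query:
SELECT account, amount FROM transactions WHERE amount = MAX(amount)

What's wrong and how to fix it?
Bug: MAX(amount) is an aggregate and cannot be used directly in WHERE

Fix: Wrap MAX in a scalar subquery so WHERE compares against a single value

Corrected query:
SELECT account, amount FROM transactions WHERE amount = (SELECT MAX(amount) FROM transactions)

Result:
account | amount 
--------+--------
ACC-103 | 3760.13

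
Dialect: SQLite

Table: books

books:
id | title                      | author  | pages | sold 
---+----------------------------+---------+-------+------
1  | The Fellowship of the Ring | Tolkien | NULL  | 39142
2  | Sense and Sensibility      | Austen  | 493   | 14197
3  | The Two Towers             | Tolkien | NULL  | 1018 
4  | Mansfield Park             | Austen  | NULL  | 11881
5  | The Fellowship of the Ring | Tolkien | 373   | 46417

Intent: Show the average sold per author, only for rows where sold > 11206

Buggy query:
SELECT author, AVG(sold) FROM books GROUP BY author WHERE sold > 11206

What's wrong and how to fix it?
Bug: WHERE cannot follow GROUP BY

Fix: Place WHERE between FROM and GROUP BY

Corrected query:
SELECT author, AVG(sold) FROM books WHERE sold > 11206 GROUP BY author

Result:
author  | AVG(sold)
--------+----------
Austen  | 13039    
Tolkien | 42779.5  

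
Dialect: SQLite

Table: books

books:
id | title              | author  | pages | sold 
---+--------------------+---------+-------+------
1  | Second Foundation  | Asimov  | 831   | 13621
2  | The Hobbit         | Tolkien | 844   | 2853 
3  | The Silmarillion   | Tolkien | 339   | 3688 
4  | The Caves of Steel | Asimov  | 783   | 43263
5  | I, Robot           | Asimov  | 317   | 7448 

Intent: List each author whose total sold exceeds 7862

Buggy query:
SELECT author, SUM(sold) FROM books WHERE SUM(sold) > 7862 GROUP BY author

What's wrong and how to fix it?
Bug: WHERE runs before GROUP BY, so aggregates aren't available there

Fix: Use HAVING (which filters groups after aggregation) instead of WHERE

Corrected query:
SELECT author, SUM(sold) FROM books GROUP BY author HAVING SUM(sold) > 7862

Result:
author | SUM(sold)
-------+----------
Asimov | 64332    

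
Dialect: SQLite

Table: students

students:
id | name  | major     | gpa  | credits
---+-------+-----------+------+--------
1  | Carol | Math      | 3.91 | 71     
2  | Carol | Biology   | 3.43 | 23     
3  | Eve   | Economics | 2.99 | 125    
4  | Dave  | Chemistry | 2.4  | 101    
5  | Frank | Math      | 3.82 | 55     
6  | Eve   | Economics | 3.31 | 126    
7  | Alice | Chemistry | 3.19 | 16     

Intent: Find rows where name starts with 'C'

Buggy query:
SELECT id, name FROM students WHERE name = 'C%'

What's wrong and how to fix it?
Bug: '=' compares the literal string including the % character; pattern matching needs LIKE

Fix: Use LIKE for wildcard pattern matching

Corrected query:
SELECT id, name FROM students WHERE name LIKE 'C%'

Result:
id | name 
---+------
1  | Carol
2  | Carol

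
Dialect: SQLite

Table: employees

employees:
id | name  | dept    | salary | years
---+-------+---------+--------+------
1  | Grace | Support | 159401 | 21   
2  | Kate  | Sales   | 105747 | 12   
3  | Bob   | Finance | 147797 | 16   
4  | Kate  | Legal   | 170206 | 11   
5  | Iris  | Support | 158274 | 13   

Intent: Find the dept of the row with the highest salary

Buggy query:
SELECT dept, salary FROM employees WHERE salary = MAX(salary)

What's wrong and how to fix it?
Bug: MAX(salary) is an aggregate and cannot be used directly in WHERE

Fix: Use a subquery: WHERE salary = (SELECT MAX(salary) FROM employees)

Corrected query:
SELECT dept, salary FROM employees WHERE salary = (SELECT MAX(salary) FROM employees)

Result:
dept  | salary
------+-------
Legal | 170206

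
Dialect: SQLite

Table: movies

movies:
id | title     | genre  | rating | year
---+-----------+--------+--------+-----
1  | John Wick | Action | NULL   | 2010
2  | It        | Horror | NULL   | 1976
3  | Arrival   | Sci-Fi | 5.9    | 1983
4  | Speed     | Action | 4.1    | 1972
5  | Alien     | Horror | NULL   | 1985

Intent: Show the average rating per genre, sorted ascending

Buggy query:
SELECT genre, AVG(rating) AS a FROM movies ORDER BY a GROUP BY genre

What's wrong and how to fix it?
Bug: GROUP BY must precede ORDER BY

Fix: Reorder: SELECT … FROM … GROUP BY … ORDER BY …

Corrected query:
SELECT genre, AVG(rating) AS a FROM movies GROUP BY genre ORDER BY a

Result:
genre  | a   
-------+-----
Horror | NULL
Action | 4.1 
Sci-Fi | 5.9 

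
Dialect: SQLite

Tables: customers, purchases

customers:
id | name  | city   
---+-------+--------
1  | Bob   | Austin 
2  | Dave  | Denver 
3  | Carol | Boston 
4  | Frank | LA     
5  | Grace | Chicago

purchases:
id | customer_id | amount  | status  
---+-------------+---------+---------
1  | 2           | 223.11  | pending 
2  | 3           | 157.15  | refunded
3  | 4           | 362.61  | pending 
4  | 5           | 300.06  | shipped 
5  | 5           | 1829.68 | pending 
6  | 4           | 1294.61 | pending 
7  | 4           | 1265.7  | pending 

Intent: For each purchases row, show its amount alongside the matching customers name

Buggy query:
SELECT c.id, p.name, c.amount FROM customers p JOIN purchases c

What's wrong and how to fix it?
Bug: JOIN with no ON clause produces a cartesian product; every purchases row pairs with every customers row

Fix: Add ON c.customer_id = p.id to the JOIN

Corrected query:
SELECT c.id, p.name, c.amount FROM customers p JOIN purchases c ON c.customer_id = p.id

Result:
id | name  | amount 
---+-------+--------
1  | Dave  | 223.11 
2  | Carol | 157.15 
3  | Frank | 362.61 
4  | Grace | 300.06 
5  | Grace | 1829.68
6  | Frank | 1294.61
7  | Frank | 1265.7 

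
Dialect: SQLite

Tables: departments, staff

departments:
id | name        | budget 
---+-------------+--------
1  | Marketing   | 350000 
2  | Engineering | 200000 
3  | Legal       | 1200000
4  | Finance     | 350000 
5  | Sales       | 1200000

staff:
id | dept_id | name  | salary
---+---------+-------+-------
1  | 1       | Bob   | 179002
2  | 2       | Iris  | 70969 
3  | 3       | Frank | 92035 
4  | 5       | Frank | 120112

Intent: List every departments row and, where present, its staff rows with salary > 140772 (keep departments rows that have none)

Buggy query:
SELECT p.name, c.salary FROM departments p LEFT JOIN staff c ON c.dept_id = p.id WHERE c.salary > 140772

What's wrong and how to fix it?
Bug: A WHERE condition on the right-hand table after LEFT JOIN drops unmatched parents

Fix: Put 'c.salary > 140772' in the JOIN's ON clause instead of WHERE

Corrected query:
SELECT p.name, c.salary FROM departments p LEFT JOIN staff c ON c.dept_id = p.id AND c.salary > 140772

Result:
name        | salary
------------+-------
Marketing   | 179002
Engineering | NULL  
Legal       | NULL  
Finance     | NULL  
Sales       | NULL  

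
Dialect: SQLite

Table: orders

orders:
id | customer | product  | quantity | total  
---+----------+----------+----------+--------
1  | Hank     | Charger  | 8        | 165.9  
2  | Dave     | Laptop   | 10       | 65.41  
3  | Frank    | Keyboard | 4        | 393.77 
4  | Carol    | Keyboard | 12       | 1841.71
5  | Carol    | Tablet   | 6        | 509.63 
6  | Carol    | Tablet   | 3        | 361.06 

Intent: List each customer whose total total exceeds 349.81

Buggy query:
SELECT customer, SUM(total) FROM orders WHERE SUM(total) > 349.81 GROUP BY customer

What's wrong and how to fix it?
Bug: SUM(total) is an aggregate, but WHERE filters rows before aggregation

Fix: Use HAVING (which filters groups after aggregation) instead of WHERE

Corrected query:
SELECT customer, SUM(total) FROM orders GROUP BY customer HAVING SUM(total) > 349.81

Result:
customer | SUM(total)
---------+-----------
Carol    | 2712.4    
Frank    | 393.77    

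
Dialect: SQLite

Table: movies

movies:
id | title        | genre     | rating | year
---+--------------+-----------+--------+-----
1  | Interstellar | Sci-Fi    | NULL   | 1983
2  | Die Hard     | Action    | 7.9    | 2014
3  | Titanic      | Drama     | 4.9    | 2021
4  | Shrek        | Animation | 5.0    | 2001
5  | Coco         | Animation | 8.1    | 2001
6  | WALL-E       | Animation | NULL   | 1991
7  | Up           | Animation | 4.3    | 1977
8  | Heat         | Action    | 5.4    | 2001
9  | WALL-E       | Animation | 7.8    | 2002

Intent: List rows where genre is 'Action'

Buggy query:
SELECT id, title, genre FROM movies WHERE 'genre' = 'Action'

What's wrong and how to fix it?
Bug: Single quotes denote string literals in SQL; the column name is being compared as a constant string

Fix: Remove the quotes around the column name (or use double quotes for an identifier)

Corrected query:
SELECT id, title, genre FROM movies WHERE genre = 'Action'

Result:
id | title    | genre 
---+----------+-------
2  | Die Hard | Action
8  | Heat     | Action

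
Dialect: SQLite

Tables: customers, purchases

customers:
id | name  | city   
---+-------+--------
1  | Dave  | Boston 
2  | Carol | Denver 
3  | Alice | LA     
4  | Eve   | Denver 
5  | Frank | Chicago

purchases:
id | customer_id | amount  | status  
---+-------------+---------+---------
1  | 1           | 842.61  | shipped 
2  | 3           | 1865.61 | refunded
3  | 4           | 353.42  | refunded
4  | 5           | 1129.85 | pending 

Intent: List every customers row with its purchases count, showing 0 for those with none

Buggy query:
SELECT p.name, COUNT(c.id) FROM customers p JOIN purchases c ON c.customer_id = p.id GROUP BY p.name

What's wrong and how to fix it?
Bug: An inner join excludes parents with zero children

Fix: Switch to LEFT JOIN to retain unmatched parent rows

Corrected query:
SELECT p.name, COUNT(c.id) FROM customers p LEFT JOIN purchases c ON c.customer_id = p.id GROUP BY p.name

Result:
name  | COUNT(c.id)
------+------------
Alice | 1          
Carol | 0          
Dave  | 1          
Eve   | 1          
Frank | 1          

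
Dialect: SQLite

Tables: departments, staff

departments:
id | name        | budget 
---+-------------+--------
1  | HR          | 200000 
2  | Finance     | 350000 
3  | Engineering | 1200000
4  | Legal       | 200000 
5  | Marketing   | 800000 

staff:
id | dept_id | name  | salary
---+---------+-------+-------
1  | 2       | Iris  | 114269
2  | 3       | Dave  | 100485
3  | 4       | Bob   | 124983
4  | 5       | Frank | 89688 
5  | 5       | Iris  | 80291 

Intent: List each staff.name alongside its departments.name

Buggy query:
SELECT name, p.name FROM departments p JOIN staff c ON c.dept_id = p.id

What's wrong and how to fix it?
Bug: Both tables have a 'name' column; the unqualified reference is ambiguous

Fix: Prefix ambiguous columns with the table alias

Corrected query:
SELECT c.name, p.name FROM departments p JOIN staff c ON c.dept_id = p.id

Result:
name  | name       
------+------------
Iris  | Finance    
Dave  | Engineering
Bob   | Legal      
Frank | Marketing  
Iris  | Marketing  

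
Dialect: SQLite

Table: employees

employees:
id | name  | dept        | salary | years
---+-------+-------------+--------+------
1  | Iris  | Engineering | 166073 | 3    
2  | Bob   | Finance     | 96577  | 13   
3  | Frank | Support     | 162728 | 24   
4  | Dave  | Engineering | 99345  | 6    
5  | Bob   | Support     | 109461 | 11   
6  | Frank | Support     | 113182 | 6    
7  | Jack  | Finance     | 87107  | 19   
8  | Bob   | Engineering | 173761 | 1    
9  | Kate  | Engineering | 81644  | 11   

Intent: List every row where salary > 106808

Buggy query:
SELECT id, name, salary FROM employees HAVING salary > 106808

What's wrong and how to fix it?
Bug: This is a non-aggregate query (no GROUP BY, no aggregates), so in SQLite the HAVING clause is invalid here; a row-level condition belongs in WHERE

Fix: Replace HAVING with WHERE since the condition applies to individual rows

Corrected query:
SELECT id, name, salary FROM employees WHERE salary > 106808

Result:
id | name  | salary
---+-------+-------
1  | Iris  | 166073
3  | Frank | 162728
5  | Bob   | 109461
6  | Frank | 113182
8  | Bob   | 173761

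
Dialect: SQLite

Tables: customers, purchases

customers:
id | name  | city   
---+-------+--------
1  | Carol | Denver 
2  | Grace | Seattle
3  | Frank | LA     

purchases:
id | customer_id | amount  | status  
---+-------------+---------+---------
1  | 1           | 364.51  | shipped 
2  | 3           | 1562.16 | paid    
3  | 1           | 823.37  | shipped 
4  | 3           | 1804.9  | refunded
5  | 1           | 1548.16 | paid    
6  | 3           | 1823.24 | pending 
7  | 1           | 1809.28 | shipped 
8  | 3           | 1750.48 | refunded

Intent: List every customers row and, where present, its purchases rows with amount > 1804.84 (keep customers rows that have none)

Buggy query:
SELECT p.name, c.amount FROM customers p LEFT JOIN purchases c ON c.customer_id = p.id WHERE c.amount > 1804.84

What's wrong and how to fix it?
Bug: Filtering c.amount in WHERE discards the NULL rows produced by LEFT JOIN, turning it into an inner join

Fix: Put 'c.amount > 1804.84' in the JOIN's ON clause instead of WHERE

Corrected query:
SELECT p.name, c.amount FROM customers p LEFT JOIN purchases c ON c.customer_id = p.id AND c.amount > 1804.84

Result:
name  | amount 
------+--------
Carol | 1809.28
Grace | NULL   
Frank | 1804.9 
Frank | 1823.24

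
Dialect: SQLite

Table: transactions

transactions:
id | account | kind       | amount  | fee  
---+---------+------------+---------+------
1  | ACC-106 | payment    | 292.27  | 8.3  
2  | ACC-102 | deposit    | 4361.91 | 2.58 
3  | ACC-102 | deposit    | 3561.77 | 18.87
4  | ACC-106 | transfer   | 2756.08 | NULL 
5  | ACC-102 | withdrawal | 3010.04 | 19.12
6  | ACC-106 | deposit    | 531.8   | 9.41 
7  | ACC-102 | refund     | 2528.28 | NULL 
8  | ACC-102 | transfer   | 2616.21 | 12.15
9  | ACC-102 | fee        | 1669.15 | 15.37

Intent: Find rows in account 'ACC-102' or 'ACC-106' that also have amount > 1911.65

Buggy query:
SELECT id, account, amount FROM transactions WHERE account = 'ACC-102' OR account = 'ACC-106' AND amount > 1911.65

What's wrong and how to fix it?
Bug: AND binds tighter than OR, so this parses as account = 'ACC-102' OR (account = 'ACC-106' AND amount > 1911.65)

Fix: Group the OR with parentheses (or use IN), then AND the threshold

Corrected query:
SELECT id, account, amount FROM transactions WHERE (account = 'ACC-102' OR account = 'ACC-106') AND amount > 1911.65

Result:
id | account | amount 
---+---------+--------
2  | ACC-102 | 4361.91
3  | ACC-102 | 3561.77
4  | ACC-106 | 2756.08
5  | ACC-102 | 3010.04
7  | ACC-102 | 2528.28
8  | ACC-102 | 2616.21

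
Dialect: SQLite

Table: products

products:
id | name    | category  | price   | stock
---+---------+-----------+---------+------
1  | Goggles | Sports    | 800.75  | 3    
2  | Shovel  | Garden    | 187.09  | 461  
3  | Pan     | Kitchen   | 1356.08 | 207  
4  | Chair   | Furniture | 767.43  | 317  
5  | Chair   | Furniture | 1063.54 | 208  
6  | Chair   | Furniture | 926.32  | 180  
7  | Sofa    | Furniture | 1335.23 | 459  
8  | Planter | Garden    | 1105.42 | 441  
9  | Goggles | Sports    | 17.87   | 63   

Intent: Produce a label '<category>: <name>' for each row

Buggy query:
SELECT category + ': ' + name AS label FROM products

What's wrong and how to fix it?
Bug: '+' is numeric addition; on text columns SQLite converts them to 0 instead of concatenating

Fix: Use the || operator for string concatenation

Corrected query:
SELECT category || ': ' || name AS label FROM products

Result:
label           
----------------
Sports: Goggles 
Garden: Shovel  
Kitchen: Pan    
Furniture: Chair
Furniture: Chair
Furniture: Chair
Furniture: Sofa 
Garden: Planter 
Sports: Goggles 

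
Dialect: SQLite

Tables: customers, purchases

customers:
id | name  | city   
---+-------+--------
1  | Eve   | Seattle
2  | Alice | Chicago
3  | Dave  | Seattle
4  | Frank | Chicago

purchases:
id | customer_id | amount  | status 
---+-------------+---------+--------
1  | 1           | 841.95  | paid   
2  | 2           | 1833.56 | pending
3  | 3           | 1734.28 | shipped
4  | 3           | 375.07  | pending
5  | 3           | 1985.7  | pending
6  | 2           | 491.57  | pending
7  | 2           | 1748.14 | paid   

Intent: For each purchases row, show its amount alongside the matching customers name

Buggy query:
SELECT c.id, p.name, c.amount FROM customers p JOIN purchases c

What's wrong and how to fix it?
Bug: Missing join condition: each purchases row is matched to all customers rows instead of just its own

Fix: Add ON c.customer_id = p.id to the JOIN

Corrected query:
SELECT c.id, p.name, c.amount FROM customers p JOIN purchases c ON c.customer_id = p.id

Result:
id | name  | amount 
---+-------+--------
1  | Eve   | 841.95 
2  | Alice | 1833.56
3  | Dave  | 1734.28
4  | Dave  | 375.07 
5  | Dave  | 1985.7 
6  | Alice | 491.57 
7  | Alice | 1748.14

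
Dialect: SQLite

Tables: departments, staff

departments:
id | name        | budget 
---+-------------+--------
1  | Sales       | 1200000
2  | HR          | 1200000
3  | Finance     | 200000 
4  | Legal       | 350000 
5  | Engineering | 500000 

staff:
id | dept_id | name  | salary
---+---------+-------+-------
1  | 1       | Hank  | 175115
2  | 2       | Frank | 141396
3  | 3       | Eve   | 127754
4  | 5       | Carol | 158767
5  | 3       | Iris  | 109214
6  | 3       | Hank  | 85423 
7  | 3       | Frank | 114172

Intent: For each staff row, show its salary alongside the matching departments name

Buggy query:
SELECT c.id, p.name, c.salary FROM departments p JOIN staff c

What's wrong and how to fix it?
Bug: Missing join condition: each staff row is matched to all departments rows instead of just its own

Fix: Specify the join condition linking the foreign key to the parent id

Corrected query:
SELECT c.id, p.name, c.salary FROM departments p JOIN staff c ON c.dept_id = p.id

Result:
id | name        | salary
---+-------------+-------
1  | Sales       | 175115
2  | HR          | 141396
3  | Finance     | 127754
4  | Engineering | 158767
5  | Finance     | 109214
6  | Finance     | 85423 
7  | Finance     | 114172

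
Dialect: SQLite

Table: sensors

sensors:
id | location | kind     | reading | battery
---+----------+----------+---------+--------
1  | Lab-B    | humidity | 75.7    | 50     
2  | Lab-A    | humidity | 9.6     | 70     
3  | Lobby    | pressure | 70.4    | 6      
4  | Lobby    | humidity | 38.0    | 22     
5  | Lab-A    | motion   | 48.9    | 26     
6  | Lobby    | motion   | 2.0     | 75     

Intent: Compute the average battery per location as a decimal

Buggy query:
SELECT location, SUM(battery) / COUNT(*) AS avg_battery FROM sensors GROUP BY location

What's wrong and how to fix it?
Bug: Both operands are integers, so '/' performs integer division and truncates

Fix: Cast one side to REAL so the division keeps the fractional part

Corrected query:
SELECT location, SUM(battery) * 1.0 / COUNT(*) AS avg_battery FROM sensors GROUP BY location

Result:
location | avg_battery
---------+------------
Lab-A    | 48         
Lab-B    | 50         
Lobby    | 34.333333  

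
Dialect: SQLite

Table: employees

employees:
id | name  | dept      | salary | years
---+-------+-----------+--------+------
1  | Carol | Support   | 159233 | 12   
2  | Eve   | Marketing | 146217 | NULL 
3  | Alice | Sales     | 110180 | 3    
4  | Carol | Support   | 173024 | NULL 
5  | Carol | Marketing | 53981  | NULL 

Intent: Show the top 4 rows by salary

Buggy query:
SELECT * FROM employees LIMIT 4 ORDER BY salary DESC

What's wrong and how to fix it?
Bug: LIMIT must come after ORDER BY

Fix: Swap the clauses: ORDER BY first, then LIMIT

Corrected query:
SELECT * FROM employees ORDER BY salary DESC LIMIT 4

Result:
id | name  | dept      | salary | years
---+-------+-----------+--------+------
4  | Carol | Support   | 173024 | NULL 
1  | Carol | Support   | 159233 | 12   
2  | Eve   | Marketing | 146217 | NULL 
3  | Alice | Sales     | 110180 | 3    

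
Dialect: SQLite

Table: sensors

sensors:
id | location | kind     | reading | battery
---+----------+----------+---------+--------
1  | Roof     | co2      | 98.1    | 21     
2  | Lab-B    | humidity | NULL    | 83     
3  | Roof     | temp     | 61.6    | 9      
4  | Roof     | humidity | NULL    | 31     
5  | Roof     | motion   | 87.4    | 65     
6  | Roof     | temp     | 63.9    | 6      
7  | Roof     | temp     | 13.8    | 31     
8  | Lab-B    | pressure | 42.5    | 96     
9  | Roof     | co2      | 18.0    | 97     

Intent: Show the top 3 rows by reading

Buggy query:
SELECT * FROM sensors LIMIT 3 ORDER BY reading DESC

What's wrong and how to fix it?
Bug: LIMIT must come after ORDER BY

Fix: Sort with ORDER BY, then apply LIMIT

Corrected query:
SELECT * FROM sensors ORDER BY reading DESC LIMIT 3

Result:
id | location | kind   | reading | battery
---+----------+--------+---------+--------
1  | Roof     | co2    | 98.1    | 21     
5  | Roof     | motion | 87.4    | 65     
6  | Roof     | temp   | 63.9    | 6      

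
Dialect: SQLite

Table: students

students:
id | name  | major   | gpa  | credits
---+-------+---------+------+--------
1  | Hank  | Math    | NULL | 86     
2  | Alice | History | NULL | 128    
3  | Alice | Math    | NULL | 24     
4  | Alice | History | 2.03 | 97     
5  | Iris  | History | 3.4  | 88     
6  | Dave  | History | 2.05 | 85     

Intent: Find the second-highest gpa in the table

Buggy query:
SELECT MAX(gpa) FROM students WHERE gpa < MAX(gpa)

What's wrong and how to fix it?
Bug: MAX(gpa) on the right of the comparison is an aggregate-in-WHERE error

Fix: Put the inner MAX in a scalar subquery

Corrected query:
SELECT MAX(gpa) FROM students WHERE gpa < (SELECT MAX(gpa) FROM students)

Result:
MAX(gpa)
--------
2.05    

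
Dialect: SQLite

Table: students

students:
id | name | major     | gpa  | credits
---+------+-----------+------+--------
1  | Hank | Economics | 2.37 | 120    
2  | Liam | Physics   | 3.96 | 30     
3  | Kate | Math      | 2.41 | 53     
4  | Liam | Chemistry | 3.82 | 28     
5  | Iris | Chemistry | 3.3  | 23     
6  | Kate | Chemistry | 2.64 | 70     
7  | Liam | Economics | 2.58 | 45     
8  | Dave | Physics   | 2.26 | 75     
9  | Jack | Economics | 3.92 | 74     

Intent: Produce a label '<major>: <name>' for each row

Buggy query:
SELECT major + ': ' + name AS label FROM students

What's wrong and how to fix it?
Bug: '+' is numeric addition; on text columns SQLite converts them to 0 instead of concatenating

Fix: Use the || operator for string concatenation

Corrected query:
SELECT major || ': ' || name AS label FROM students

Result:
label          
---------------
Economics: Hank
Physics: Liam  
Math: Kate     
Chemistry: Liam
Chemistry: Iris
Chemistry: Kate
Economics: Liam
Physics: Dave  
Economics: Jack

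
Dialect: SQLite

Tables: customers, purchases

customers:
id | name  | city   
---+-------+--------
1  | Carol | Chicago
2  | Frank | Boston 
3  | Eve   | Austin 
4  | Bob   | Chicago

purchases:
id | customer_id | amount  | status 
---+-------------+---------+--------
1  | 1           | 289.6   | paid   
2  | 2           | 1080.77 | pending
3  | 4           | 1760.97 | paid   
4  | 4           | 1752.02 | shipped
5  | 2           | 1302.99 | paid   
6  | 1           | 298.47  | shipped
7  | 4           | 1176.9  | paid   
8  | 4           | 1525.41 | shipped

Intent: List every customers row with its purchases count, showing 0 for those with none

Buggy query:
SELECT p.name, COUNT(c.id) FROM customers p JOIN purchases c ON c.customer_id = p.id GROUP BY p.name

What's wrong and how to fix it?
Bug: INNER JOIN drops customers rows that have no matching purchases rows

Fix: Switch to LEFT JOIN to retain unmatched parent rows

Corrected query:
SELECT p.name, COUNT(c.id) FROM customers p LEFT JOIN purchases c ON c.customer_id = p.id GROUP BY p.name

Result:
name  | COUNT(c.id)
------+------------
Bob   | 4          
Carol | 2          
Eve   | 0          
Frank | 2          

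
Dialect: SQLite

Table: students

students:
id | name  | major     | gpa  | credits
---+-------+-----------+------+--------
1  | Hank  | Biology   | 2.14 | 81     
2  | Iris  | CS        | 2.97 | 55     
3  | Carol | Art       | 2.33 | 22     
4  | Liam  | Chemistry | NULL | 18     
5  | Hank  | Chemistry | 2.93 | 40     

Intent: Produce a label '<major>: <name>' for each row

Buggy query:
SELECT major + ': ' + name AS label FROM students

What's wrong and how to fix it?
Bug: SQLite uses || for string concatenation; + coerces text to numbers (yielding 0)

Fix: Replace + with || to concatenate text

Corrected query:
SELECT major || ': ' || name AS label FROM students

Result:
label          
---------------
Biology: Hank  
CS: Iris       
Art: Carol     
Chemistry: Liam
Chemistry: Hank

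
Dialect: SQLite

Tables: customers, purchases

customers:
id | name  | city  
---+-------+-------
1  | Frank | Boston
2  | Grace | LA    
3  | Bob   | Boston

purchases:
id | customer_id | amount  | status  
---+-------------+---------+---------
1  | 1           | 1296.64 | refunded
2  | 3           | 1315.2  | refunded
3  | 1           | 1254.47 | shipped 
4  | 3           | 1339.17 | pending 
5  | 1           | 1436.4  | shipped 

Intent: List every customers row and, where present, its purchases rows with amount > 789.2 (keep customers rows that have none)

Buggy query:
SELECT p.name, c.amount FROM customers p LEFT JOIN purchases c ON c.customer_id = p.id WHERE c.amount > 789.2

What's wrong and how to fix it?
Bug: A WHERE condition on the right-hand table after LEFT JOIN drops unmatched parents

Fix: Move the right-table condition into the ON clause so unmatched parents are kept

Corrected query:
SELECT p.name, c.amount FROM customers p LEFT JOIN purchases c ON c.customer_id = p.id AND c.amount > 789.2

Result:
name  | amount 
------+--------
Frank | 1254.47
Frank | 1296.64
Frank | 1436.4 
Grace | NULL   
Bob   | 1315.2 
Bob   | 1339.17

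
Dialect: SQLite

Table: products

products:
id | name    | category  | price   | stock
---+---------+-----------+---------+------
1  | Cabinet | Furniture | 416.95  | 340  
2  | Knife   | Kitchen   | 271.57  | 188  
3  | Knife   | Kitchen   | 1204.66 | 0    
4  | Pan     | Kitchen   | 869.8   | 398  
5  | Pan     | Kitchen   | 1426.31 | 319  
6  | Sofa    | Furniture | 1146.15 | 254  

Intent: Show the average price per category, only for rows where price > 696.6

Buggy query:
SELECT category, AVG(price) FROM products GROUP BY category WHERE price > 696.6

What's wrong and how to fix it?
Bug: Row-level WHERE must come before GROUP BY in the clause order

Fix: Place WHERE between FROM and GROUP BY

Corrected query:
SELECT category, AVG(price) FROM products WHERE price > 696.6 GROUP BY category

Result:
category  | AVG(price) 
----------+------------
Furniture | 1146.15    
Kitchen   | 1166.923333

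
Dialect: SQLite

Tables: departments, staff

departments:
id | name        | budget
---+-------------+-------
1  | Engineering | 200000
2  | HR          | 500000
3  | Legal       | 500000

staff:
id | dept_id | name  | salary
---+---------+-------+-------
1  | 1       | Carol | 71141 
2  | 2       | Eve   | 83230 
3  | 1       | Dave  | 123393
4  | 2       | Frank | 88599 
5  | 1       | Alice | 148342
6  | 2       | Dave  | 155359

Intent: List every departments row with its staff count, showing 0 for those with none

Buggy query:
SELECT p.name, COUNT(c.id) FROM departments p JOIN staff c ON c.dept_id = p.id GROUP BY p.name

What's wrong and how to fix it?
Bug: An inner join excludes parents with zero children

Fix: Use LEFT JOIN so parents without children still appear (COUNT(c.id) gives 0)

Corrected query:
SELECT p.name, COUNT(c.id) FROM departments p LEFT JOIN staff c ON c.dept_id = p.id GROUP BY p.name

Result:
name        | COUNT(c.id)
------------+------------
Engineering | 3          
HR          | 3          
Legal       | 0          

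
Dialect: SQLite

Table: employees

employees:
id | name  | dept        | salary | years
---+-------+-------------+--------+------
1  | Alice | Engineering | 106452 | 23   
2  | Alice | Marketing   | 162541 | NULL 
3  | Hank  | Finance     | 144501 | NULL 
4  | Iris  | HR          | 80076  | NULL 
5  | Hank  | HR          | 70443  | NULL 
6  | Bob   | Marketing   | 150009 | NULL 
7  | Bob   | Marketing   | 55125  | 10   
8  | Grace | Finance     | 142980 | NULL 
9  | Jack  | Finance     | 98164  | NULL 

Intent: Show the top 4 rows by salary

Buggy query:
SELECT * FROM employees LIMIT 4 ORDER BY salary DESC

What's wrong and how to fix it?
Bug: ORDER BY cannot follow LIMIT; LIMIT is the final clause

Fix: Swap the clauses: ORDER BY first, then LIMIT

Corrected query:
SELECT * FROM employees ORDER BY salary DESC LIMIT 4

Result:
id | name  | dept      | salary | years
---+-------+-----------+--------+------
2  | Alice | Marketing | 162541 | NULL 
6  | Bob   | Marketing | 150009 | NULL 
3  | Hank  | Finance   | 144501 | NULL 
8  | Grace | Finance   | 142980 | NULL 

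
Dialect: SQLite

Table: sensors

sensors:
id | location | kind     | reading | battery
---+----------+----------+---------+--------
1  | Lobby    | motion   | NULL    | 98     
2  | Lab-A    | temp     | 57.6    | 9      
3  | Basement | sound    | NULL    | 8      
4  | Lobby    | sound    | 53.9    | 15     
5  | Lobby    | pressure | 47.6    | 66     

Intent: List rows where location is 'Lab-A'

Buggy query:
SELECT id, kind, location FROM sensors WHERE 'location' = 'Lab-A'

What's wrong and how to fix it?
Bug: Single quotes denote string literals in SQL; the column name is being compared as a constant string

Fix: Reference the column as location without single quotes

Corrected query:
SELECT id, kind, location FROM sensors WHERE location = 'Lab-A'

Result:
id | kind | location
---+------+---------
2  | temp | Lab-A   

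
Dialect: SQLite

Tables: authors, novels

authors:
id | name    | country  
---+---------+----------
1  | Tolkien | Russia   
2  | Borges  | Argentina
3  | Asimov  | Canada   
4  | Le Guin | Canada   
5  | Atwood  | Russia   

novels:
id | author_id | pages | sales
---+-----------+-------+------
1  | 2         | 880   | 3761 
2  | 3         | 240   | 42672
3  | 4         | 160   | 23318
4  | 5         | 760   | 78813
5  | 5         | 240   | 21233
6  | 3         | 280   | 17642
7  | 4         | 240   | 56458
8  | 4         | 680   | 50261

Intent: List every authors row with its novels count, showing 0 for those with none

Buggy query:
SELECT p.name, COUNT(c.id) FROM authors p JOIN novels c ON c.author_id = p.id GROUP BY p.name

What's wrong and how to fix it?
Bug: INNER JOIN drops authors rows that have no matching novels rows

Fix: Switch to LEFT JOIN to retain unmatched parent rows

Corrected query:
SELECT p.name, COUNT(c.id) FROM authors p LEFT JOIN novels c ON c.author_id = p.id GROUP BY p.name

Result:
name    | COUNT(c.id)
--------+------------
Asimov  | 2          
Atwood  | 2          
Borges  | 1          
Le Guin | 3          
Tolkien | 0          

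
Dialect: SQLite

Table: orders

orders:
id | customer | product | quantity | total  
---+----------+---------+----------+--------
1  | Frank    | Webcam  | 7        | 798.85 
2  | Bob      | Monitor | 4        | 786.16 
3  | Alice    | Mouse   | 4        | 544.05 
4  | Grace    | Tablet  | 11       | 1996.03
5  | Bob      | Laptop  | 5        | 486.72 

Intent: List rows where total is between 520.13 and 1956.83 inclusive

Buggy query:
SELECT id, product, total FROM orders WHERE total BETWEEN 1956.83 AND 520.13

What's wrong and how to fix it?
Bug: BETWEEN expects the lower bound first; with 1956.83 AND 520.13 the range is empty

Fix: Swap the bounds so the smaller value comes first

Corrected query:
SELECT id, product, total FROM orders WHERE total BETWEEN 520.13 AND 1956.83

Result:
id | product | total 
---+---------+-------
1  | Webcam  | 798.85
2  | Monitor | 786.16
3  | Mouse   | 544.05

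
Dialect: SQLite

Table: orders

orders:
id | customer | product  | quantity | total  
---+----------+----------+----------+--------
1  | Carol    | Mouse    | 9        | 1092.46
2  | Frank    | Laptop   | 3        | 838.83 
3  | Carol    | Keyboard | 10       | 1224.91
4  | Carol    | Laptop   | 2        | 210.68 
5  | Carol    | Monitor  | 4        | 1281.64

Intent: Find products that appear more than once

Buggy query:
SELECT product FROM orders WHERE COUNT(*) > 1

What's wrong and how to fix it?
Bug: COUNT(*) is an aggregate and cannot be used in WHERE

Fix: GROUP BY product, then filter groups with HAVING COUNT(*) > 1

Corrected query:
SELECT product FROM orders GROUP BY product HAVING COUNT(*) > 1

Result:
product
-------
Laptop 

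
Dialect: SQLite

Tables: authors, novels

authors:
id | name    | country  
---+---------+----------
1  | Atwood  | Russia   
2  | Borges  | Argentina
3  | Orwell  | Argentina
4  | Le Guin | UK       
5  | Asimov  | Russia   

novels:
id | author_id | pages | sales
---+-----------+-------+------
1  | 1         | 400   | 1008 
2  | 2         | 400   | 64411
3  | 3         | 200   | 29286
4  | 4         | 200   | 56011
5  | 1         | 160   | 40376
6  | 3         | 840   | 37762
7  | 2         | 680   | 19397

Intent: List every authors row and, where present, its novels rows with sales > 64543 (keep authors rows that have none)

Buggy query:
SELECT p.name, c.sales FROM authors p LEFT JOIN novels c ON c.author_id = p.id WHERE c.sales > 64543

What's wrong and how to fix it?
Bug: Filtering c.sales in WHERE discards the NULL rows produced by LEFT JOIN, turning it into an inner join

Fix: Put 'c.sales > 64543' in the JOIN's ON clause instead of WHERE

Corrected query:
SELECT p.name, c.sales FROM authors p LEFT JOIN novels c ON c.author_id = p.id AND c.sales > 64543

Result:
name    | sales
--------+------
Atwood  | NULL 
Borges  | NULL 
Orwell  | NULL 
Le Guin | NULL 
Asimov  | NULL 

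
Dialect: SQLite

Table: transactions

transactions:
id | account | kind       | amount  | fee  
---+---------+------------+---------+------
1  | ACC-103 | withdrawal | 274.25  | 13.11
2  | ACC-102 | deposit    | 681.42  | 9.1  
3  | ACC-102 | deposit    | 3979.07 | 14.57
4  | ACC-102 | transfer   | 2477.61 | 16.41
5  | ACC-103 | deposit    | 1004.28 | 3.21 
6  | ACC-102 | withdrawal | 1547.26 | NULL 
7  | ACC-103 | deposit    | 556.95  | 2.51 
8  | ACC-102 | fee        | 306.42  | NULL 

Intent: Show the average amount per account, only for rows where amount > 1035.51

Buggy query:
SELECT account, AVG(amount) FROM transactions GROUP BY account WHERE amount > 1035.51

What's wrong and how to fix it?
Bug: Row-level WHERE must come before GROUP BY in the clause order

Fix: Place WHERE between FROM and GROUP BY

Corrected query:
SELECT account, AVG(amount) FROM transactions WHERE amount > 1035.51 GROUP BY account

Result:
account | AVG(amount)
--------+------------
ACC-102 | 2667.98    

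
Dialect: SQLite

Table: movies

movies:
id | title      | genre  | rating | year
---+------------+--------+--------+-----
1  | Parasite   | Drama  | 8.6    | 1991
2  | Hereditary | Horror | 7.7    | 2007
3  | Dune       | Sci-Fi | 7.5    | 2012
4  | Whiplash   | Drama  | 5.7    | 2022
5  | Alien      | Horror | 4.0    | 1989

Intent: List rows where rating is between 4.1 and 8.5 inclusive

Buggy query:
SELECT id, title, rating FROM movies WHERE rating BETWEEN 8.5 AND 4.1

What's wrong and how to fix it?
Bug: The bounds are reversed; BETWEEN a AND b requires a <= b to match anything

Fix: Swap the bounds so the smaller value comes first

Corrected query:
SELECT id, title, rating FROM movies WHERE rating BETWEEN 4.1 AND 8.5

Result:
id | title      | rating
---+------------+-------
2  | Hereditary | 7.7   
3  | Dune       | 7.5   
4  | Whiplash   | 5.7   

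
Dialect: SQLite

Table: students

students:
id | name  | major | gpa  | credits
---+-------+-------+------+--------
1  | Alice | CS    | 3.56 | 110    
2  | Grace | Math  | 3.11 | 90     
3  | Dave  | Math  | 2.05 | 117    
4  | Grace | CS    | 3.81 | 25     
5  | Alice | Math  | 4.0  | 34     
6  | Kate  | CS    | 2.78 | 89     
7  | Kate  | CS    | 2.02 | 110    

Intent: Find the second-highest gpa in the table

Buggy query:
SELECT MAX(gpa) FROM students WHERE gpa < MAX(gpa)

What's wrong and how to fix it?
Bug: MAX(gpa) on the right of the comparison is an aggregate-in-WHERE error

Fix: Compute the overall MAX in a subquery, then take MAX of rows below it

Corrected query:
SELECT MAX(gpa) FROM students WHERE gpa < (SELECT MAX(gpa) FROM students)

Result:
MAX(gpa)
--------
3.81    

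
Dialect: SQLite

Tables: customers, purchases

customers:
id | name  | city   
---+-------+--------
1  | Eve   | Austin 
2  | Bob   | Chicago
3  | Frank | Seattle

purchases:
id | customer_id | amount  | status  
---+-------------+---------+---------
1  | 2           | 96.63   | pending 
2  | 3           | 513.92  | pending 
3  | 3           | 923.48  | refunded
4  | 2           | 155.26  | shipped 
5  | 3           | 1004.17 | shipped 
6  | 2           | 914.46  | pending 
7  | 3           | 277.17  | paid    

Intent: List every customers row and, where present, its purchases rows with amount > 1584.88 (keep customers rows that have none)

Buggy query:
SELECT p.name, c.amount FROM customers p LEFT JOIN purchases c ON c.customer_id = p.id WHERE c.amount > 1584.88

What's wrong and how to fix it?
Bug: A WHERE condition on the right-hand table after LEFT JOIN drops unmatched parents

Fix: Put 'c.amount > 1584.88' in the JOIN's ON clause instead of WHERE

Corrected query:
SELECT p.name, c.amount FROM customers p LEFT JOIN purchases c ON c.customer_id = p.id AND c.amount > 1584.88

Result:
name  | amount
------+-------
Eve   | NULL  
Bob   | NULL  
Frank | NULL  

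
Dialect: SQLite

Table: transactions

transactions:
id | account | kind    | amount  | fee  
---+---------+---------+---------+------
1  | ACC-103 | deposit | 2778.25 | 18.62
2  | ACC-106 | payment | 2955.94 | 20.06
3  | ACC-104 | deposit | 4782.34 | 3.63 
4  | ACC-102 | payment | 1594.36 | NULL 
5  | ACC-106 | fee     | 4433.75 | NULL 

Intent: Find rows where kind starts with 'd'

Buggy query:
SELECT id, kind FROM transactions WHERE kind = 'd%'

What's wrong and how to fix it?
Bug: Wildcards only work with LIKE; '=' treats '%' as a literal character

Fix: Replace '=' with LIKE so 'd%' is treated as a pattern

Corrected query:
SELECT id, kind FROM transactions WHERE kind LIKE 'd%'

Result:
id | kind   
---+--------
1  | deposit
3  | deposit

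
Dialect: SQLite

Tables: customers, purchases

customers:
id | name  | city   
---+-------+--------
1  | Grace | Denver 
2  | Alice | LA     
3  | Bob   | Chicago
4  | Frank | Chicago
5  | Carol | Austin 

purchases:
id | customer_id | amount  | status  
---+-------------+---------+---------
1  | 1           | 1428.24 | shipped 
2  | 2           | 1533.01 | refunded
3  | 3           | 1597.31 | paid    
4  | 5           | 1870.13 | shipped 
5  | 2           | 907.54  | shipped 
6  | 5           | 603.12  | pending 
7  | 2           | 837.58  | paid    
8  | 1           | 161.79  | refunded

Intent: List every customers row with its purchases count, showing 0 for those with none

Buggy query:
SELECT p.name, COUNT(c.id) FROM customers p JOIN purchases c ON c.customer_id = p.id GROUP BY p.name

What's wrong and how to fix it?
Bug: An inner join excludes parents with zero children

Fix: Use LEFT JOIN so parents without children still appear (COUNT(c.id) gives 0)

Corrected query:
SELECT p.name, COUNT(c.id) FROM customers p LEFT JOIN purchases c ON c.customer_id = p.id GROUP BY p.name

Result:
name  | COUNT(c.id)
------+------------
Alice | 3          
Bob   | 1          
Carol | 2          
Frank | 0          
Grace | 2          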